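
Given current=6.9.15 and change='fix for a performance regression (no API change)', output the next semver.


Current: 6.9.15
Change category: 'fix for a performance regression (no API change)' → patch bump
SemVer rule: patch bump → increment PATCH (MAJOR and MINOR unchanged)
New: 6.9.16

6.9.16


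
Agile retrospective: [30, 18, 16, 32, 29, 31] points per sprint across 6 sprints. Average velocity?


Formula: Avg velocity = Total points / Number of sprints
Points: [30, 18, 16, 32, 29, 31]
Sum = 30 + 18 + 16 + 32 + 29 + 31 = 156
Avg velocity = 156 / 6 = 26.0 points/sprint

26.0 points/sprint


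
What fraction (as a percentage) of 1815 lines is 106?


Coverage = covered / total * 100
Coverage = 106 / 1815 * 100
Coverage = 5.84%

5.84%


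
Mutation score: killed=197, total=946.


Mutation score = killed / total * 100
Mutation score = 197 / 946 * 100
Mutation score = 20.82%

20.82%


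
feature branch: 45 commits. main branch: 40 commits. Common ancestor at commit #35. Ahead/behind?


Common ancestor: commit #35
feature commits after divergence: 45 - 35 = 10
main commits after divergence: 40 - 35 = 5
feature is 10 commits ahead of main
main is 5 commits ahead of feature

feature ahead: 10, main ahead: 5


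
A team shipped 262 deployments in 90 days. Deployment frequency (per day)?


Formula: deployments per day = releases / days
= 262 / 90
= 2.911 deploys/day
(equivalently, 20.38 deploys/week)

2.911 deploys/day


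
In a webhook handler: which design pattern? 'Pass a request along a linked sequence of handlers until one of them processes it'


This matches the Chain of Responsibility pattern

Chain of Responsibility


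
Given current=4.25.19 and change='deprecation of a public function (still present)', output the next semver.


Current: 4.25.19
Change category: 'deprecation of a public function (still present)' → minor bump
SemVer rule: minor bump → increment MINOR, reset PATCH to 0 (MAJOR unchanged)
New: 4.26.0

4.26.0


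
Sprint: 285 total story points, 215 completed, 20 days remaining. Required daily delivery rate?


Formula: Required rate = Remaining points / Days left
Remaining = 285 - 215 = 70 points
Required rate = 70 / 20 = 3.5 points/day

3.5 points/day


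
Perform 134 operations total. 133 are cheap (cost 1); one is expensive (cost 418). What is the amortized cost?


Formula: Amortized cost = Total cost / Operations
Total cost = (133 * 1) + (1 * 418)
Total cost = 133 + 418 = 551
Amortized = 551 / 134 = 4.1119

4.1119


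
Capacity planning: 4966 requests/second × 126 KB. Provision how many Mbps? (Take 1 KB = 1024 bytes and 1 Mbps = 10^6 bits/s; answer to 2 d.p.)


Formula: Mbps = payload_bytes * RPS * 8 / 1e6
Payload per request = 126 KB = 126 * 1024 = 129024 bytes
Total bytes/sec = 129024 * 4966 = 640733184
Total bits/sec = 640733184 * 8 = 5125865472
Mbps = 5125865472 / 1e6 = 5125.87

5125.87 Mbps


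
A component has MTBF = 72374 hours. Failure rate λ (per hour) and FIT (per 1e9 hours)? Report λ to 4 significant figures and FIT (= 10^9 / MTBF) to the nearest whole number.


Formula: λ = 1 / MTBF; FIT = λ × 1e9 = 1e9 / MTBF
λ = 1 / 72374 ≈ 1.382e-05 failures/hour
FIT = 1e9 / 72374 ≈ 13817 failures per 1e9 hours (nearest whole number)

λ = 1.382e-05 /h, FIT = 13817


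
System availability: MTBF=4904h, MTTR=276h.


Availability = MTBF / (MTBF + MTTR)
Availability = 4904 / (4904 + 276)
Availability = 4904 / 5180
Availability = 94.6718%

94.6718%


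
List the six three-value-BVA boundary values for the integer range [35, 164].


Range: [35, 164]
Boundaries: just below min, min, min+1, max-1, max, just above max
Values: [34, 35, 36, 163, 164, 165]

[34, 35, 36, 163, 164, 165]


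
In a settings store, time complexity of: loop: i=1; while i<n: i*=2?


Reasoning: i doubles each step so iterations are log2(n)
Complexity: O(log n)

O(log n)


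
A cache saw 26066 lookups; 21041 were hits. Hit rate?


Formula: hit rate = hits / (hits + misses) * 100
hit rate = 21041 / (21041 + 5025) * 100
hit rate = 21041 / 26066 * 100
hit rate = 80.72%

80.72%


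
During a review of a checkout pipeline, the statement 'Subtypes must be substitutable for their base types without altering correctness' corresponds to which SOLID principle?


This describes the Liskov Substitution Principle (LSP)

Liskov Substitution Principle (LSP)


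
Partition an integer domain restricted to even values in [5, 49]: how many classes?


Constraint: even integers in [5, 49]
Class 1: x < 5 — out-of-range invalid
Class 2: x in [5,49] but odd — wrong type invalid
Class 3: x in [5,49] and even — valid
Class 4: x > 49 — out-of-range invalid
Total equivalence classes: 4

4 equivalence classes


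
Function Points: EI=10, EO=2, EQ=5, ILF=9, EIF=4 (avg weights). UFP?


UFP = EI*4 + EO*5 + EQ*4 + ILF*10 + EIF*7
UFP = 10*4 + 2*5 + 5*4 + 9*10 + 4*7
UFP = 40 + 10 + 20 + 90 + 28
UFP = 188

188


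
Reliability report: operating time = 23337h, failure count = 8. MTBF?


Formula: MTBF = Total operating time / Number of failures
MTBF = 23337 / 8
MTBF = 2917.13 hours

2917.13 hours


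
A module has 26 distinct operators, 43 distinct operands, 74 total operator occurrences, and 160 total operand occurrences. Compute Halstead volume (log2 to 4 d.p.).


Formula: V = N * log2(η), where N = N1 + N2 and η = η1 + η2
η = 26 + 43 = 69
N = 74 + 160 = 234
log2(69) ≈ 6.1085
V = 234 * 6.1085 = 1429.39

1429.39


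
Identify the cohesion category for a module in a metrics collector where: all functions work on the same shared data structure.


Reasoning: Functions share data
Type: Communicational cohesion

Communicational cohesion


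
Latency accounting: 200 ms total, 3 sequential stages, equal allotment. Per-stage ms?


Formula: per_stage = total_budget / stages
per_stage = 200 / 3
per_stage = 66.67 ms

66.67 ms


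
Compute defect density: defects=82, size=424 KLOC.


Defect density = defects / KLOC
Defect density = 82 / 424
Defect density = 0.193 defects/KLOC

0.193 defects/KLOC


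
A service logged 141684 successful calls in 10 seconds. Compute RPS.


Formula: throughput = requests / seconds
throughput = 141684 / 10
throughput = 14168.4 requests/second

14168.4 requests/second


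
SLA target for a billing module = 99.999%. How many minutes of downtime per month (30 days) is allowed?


Formula: allowed downtime = period * (100 - SLA) / 100
Period (month (30 days)) = 43200 minutes
Unavailability fraction = (100 - 99.999) / 100
Allowed downtime = 43200 * (100 - 99.999) / 100
Allowed downtime = 0.432 minutes

0.432 minutes


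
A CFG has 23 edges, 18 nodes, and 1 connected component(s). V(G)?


Formula: V(G) = E - N + 2P
V(G) = 23 - 18 + 2*1
V(G) = 5 + 2
V(G) = 7

7


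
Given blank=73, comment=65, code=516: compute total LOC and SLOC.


Total LOC = blank + comment + code
Total LOC = 73 + 65 + 516 = 654
SLOC (source only) = code = 516

Total LOC: 654, SLOC: 516


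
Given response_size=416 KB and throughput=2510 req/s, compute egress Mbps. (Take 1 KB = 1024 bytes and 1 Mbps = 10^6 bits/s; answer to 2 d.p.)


Formula: Mbps = payload_bytes * RPS * 8 / 1e6
Payload per request = 416 KB = 416 * 1024 = 425984 bytes
Total bytes/sec = 425984 * 2510 = 1069219840
Total bits/sec = 1069219840 * 8 = 8553758720
Mbps = 8553758720 / 1e6 = 8553.76

8553.76 Mbps


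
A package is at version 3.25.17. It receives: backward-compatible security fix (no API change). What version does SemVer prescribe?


Current: 3.25.17
Change category: 'backward-compatible security fix (no API change)' → patch bump
SemVer rule: patch bump → increment PATCH (MAJOR and MINOR unchanged)
New: 3.25.18

3.25.18


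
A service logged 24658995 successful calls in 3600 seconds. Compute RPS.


Formula: throughput = requests / seconds
throughput = 24658995 / 3600
throughput = 6849.72 requests/second

6849.72 requests/second


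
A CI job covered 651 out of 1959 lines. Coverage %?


Coverage = covered / total * 100
Coverage = 651 / 1959 * 100
Coverage = 33.23%

33.23%


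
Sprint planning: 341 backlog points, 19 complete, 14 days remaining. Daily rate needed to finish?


Formula: Required rate = Remaining points / Days left
Remaining = 341 - 19 = 322 points
Required rate = 322 / 14 = 23.0 points/day

23.0 points/day


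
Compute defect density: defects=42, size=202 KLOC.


Defect density = defects / KLOC
Defect density = 42 / 202
Defect density = 0.208 defects/KLOC

0.208 defects/KLOC


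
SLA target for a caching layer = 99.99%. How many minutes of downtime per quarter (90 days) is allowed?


Formula: allowed downtime = period * (100 - SLA) / 100
Period (quarter (90 days)) = 129600 minutes
Unavailability fraction = (100 - 99.99) / 100
Allowed downtime = 129600 * (100 - 99.99) / 100
Allowed downtime = 12.96 minutes

12.96 minutes


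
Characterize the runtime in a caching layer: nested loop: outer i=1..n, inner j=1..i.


Reasoning: triangle: n(n+1)/2 ~ n^2/2
Complexity: O(n^2)

O(n^2)


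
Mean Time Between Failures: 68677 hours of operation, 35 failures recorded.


Formula: MTBF = Total operating time / Number of failures
MTBF = 68677 / 35
MTBF = 1962.2 hours

1962.2 hours


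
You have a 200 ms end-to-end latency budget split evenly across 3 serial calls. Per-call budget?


Formula: per_stage = total_budget / stages
per_stage = 200 / 3
per_stage = 66.67 ms

66.67 ms


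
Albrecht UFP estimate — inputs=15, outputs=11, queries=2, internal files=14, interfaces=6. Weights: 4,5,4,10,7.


UFP = EI*4 + EO*5 + EQ*4 + ILF*10 + EIF*7
UFP = 15*4 + 11*5 + 2*4 + 14*10 + 6*7
UFP = 60 + 55 + 8 + 140 + 42
UFP = 305

305


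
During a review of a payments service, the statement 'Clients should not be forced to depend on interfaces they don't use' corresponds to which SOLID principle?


This describes the Interface Segregation Principle (ISP)

Interface Segregation Principle (ISP)


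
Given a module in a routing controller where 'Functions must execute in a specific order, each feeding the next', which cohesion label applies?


Reasoning: Output of one is input to next
Type: Sequential cohesion

Sequential cohesion


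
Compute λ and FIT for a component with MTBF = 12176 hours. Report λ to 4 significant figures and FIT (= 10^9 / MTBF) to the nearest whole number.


Formula: λ = 1 / MTBF; FIT = λ × 1e9 = 1e9 / MTBF
λ = 1 / 12176 ≈ 8.213e-05 failures/hour
FIT = 1e9 / 12176 ≈ 82129 failures per 1e9 hours (nearest whole number)

λ = 8.213e-05 /h, FIT = 82129


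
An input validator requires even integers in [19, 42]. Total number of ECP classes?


Constraint: even integers in [19, 42]
Class 1: x < 19 — out-of-range invalid
Class 2: x in [19,42] but odd — wrong type invalid
Class 3: x in [19,42] and even — valid
Class 4: x > 42 — out-of-range invalid
Total equivalence classes: 4

4 equivalence classes


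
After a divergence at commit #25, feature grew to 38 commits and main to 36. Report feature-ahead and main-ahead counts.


Common ancestor: commit #25
feature commits after divergence: 38 - 25 = 13
main commits after divergence: 36 - 25 = 11
feature is 13 commits ahead of main
main is 11 commits ahead of feature

feature ahead: 13, main ahead: 11


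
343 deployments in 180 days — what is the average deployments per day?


Formula: deployments per day = releases / days
= 343 / 180
= 1.906 deploys/day
(equivalently, 13.34 deploys/week)

1.906 deploys/day


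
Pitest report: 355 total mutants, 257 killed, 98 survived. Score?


Mutation score = killed / total * 100
Mutation score = 257 / 355 * 100
Mutation score = 72.39%

72.39%


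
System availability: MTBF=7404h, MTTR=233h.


Availability = MTBF / (MTBF + MTTR)
Availability = 7404 / (7404 + 233)
Availability = 7404 / 7637
Availability = 96.9491%

96.9491%


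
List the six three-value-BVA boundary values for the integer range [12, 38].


Range: [12, 38]
Boundaries: just below min, min, min+1, max-1, max, just above max
Values: [11, 12, 13, 37, 38, 39]

[11, 12, 13, 37, 38, 39]


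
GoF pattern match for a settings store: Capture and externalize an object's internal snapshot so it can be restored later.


This matches the Memento pattern

Memento


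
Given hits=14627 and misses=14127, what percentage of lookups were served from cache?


Formula: hit rate = hits / (hits + misses) * 100
hit rate = 14627 / (14627 + 14127) * 100
hit rate = 14627 / 28754 * 100
hit rate = 50.87%

50.87%


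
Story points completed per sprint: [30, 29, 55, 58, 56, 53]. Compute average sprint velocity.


Formula: Avg velocity = Total points / Number of sprints
Points: [30, 29, 55, 58, 56, 53]
Sum = 30 + 29 + 55 + 58 + 56 + 53 = 281
Avg velocity = 281 / 6 = 46.83 points/sprint

46.83 points/sprint


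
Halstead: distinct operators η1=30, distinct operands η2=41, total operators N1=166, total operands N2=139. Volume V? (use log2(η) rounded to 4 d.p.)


Formula: V = N * log2(η), where N = N1 + N2 and η = η1 + η2
η = 30 + 41 = 71
N = 166 + 139 = 305
log2(71) ≈ 6.1497
V = 305 * 6.1497 = 1875.66

1875.66


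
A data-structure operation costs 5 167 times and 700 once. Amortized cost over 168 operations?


Formula: Amortized cost = Total cost / Operations
Total cost = (167 * 5) + (1 * 700)
Total cost = 835 + 700 = 1535
Amortized = 1535 / 168 = 9.1369

9.1369


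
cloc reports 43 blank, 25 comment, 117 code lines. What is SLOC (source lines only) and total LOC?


Total LOC = blank + comment + code
Total LOC = 43 + 25 + 117 = 185
SLOC (source only) = code = 117

Total LOC: 185, SLOC: 117


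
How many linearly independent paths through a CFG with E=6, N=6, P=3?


Formula: V(G) = E - N + 2P
V(G) = 6 - 6 + 2*3
V(G) = 0 + 6
V(G) = 6

6


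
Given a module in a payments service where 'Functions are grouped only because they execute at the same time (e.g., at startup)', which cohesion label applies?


Reasoning: Related by timing only
Type: Temporal cohesion

Temporal cohesion


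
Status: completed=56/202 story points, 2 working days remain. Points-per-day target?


Formula: Required rate = Remaining points / Days left
Remaining = 202 - 56 = 146 points
Required rate = 146 / 2 = 73.0 points/day

73.0 points/day


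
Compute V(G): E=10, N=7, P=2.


Formula: V(G) = E - N + 2P
V(G) = 10 - 7 + 2*2
V(G) = 3 + 4
V(G) = 7

7


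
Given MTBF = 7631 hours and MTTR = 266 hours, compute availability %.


Availability = MTBF / (MTBF + MTTR)
Availability = 7631 / (7631 + 266)
Availability = 7631 / 7897
Availability = 96.6316%

96.6316%


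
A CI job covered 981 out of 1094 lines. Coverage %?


Coverage = covered / total * 100
Coverage = 981 / 1094 * 100
Coverage = 89.67%

89.67%


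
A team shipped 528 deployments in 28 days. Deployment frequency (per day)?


Formula: deployments per day = releases / days
= 528 / 28
= 18.857 deploys/day
(equivalently, 132.0 deploys/week)

18.857 deploys/day


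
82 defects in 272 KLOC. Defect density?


Defect density = defects / KLOC
Defect density = 82 / 272
Defect density = 0.301 defects/KLOC

0.301 defects/KLOC


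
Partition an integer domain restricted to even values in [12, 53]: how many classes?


Constraint: even integers in [12, 53]
Class 1: x < 12 — out-of-range invalid
Class 2: x in [12,53] but odd — wrong type invalid
Class 3: x in [12,53] and even — valid
Class 4: x > 53 — out-of-range invalid
Total equivalence classes: 4

4 equivalence classes


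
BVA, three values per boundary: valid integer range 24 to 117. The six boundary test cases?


Range: [24, 117]
Boundaries: just below min, min, min+1, max-1, max, just above max
Values: [23, 24, 25, 116, 117, 118]

[23, 24, 25, 116, 117, 118]


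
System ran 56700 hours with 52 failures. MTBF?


Formula: MTBF = Total operating time / Number of failures
MTBF = 56700 / 52
MTBF = 1090.38 hours

1090.38 hours


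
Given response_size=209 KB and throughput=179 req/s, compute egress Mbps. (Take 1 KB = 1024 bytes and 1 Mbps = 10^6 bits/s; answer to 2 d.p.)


Formula: Mbps = payload_bytes * RPS * 8 / 1e6
Payload per request = 209 KB = 209 * 1024 = 214016 bytes
Total bytes/sec = 214016 * 179 = 38308864
Total bits/sec = 38308864 * 8 = 306470912
Mbps = 306470912 / 1e6 = 306.47

306.47 Mbps


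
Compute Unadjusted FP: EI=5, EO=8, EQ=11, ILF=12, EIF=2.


UFP = EI*4 + EO*5 + EQ*4 + ILF*10 + EIF*7
UFP = 5*4 + 8*5 + 11*4 + 12*10 + 2*7
UFP = 20 + 40 + 44 + 120 + 14
UFP = 238

238


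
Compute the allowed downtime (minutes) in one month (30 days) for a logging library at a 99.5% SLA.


Formula: allowed downtime = period * (100 - SLA) / 100
Period (month (30 days)) = 43200 minutes
Unavailability fraction = (100 - 99.5) / 100
Allowed downtime = 43200 * (100 - 99.5) / 100
Allowed downtime = 216.0 minutes

216.0 minutes


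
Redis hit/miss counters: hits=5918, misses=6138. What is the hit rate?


Formula: hit rate = hits / (hits + misses) * 100
hit rate = 5918 / (5918 + 6138) * 100
hit rate = 5918 / 12056 * 100
hit rate = 49.09%

49.09%


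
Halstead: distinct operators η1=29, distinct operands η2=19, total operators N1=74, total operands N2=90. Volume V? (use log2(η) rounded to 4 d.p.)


Formula: V = N * log2(η), where N = N1 + N2 and η = η1 + η2
η = 29 + 19 = 48
N = 74 + 90 = 164
log2(48) ≈ 5.5850
V = 164 * 5.5850 = 915.94

915.94


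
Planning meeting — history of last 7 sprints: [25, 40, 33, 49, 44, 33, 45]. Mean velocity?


Formula: Avg velocity = Total points / Number of sprints
Points: [25, 40, 33, 49, 44, 33, 45]
Sum = 25 + 40 + 33 + 49 + 44 + 33 + 45 = 269
Avg velocity = 269 / 7 = 38.43 points/sprint

38.43 points/sprint


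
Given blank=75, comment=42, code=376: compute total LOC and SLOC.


Total LOC = blank + comment + code
Total LOC = 75 + 42 + 376 = 493
SLOC (source only) = code = 376

Total LOC: 493, SLOC: 376


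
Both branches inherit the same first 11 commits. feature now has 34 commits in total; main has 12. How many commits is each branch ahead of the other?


Common ancestor: commit #11
feature commits after divergence: 34 - 11 = 23
main commits after divergence: 12 - 11 = 1
feature is 23 commits ahead of main
main is 1 commits ahead of feature

feature ahead: 23, main ahead: 1


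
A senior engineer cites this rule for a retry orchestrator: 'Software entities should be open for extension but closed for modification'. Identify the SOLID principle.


This describes the Open/Closed Principle (OCP)

Open/Closed Principle (OCP)


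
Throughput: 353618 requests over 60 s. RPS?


Formula: throughput = requests / seconds
throughput = 353618 / 60
throughput = 5893.63 requests/second

5893.63 requests/second


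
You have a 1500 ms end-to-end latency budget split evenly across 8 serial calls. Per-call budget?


Formula: per_stage = total_budget / stages
per_stage = 1500 / 8
per_stage = 187.5 ms

187.5 ms


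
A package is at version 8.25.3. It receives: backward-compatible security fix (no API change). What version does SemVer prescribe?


Current: 8.25.3
Change category: 'backward-compatible security fix (no API change)' → patch bump
SemVer rule: patch bump → increment PATCH (MAJOR and MINOR unchanged)
New: 8.25.4

8.25.4


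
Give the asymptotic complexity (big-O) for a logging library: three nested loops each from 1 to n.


Reasoning: three levels of nesting over n
Complexity: O(n^3)

O(n^3)


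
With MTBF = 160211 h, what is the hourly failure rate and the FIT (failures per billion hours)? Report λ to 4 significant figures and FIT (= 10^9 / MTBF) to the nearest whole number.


Formula: λ = 1 / MTBF; FIT = λ × 1e9 = 1e9 / MTBF
λ = 1 / 160211 ≈ 6.242e-06 failures/hour
FIT = 1e9 / 160211 ≈ 6242 failures per 1e9 hours (nearest whole number)

λ = 6.242e-06 /h, FIT = 6242


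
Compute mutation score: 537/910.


Mutation score = killed / total * 100
Mutation score = 537 / 910 * 100
Mutation score = 59.01%

59.01%


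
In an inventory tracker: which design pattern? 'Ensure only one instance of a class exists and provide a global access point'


This matches the Singleton pattern

Singleton


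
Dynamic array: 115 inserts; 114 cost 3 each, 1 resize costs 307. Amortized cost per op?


Formula: Amortized cost = Total cost / Operations
Total cost = (114 * 3) + (1 * 307)
Total cost = 342 + 307 = 649
Amortized = 649 / 115 = 5.6435

5.6435


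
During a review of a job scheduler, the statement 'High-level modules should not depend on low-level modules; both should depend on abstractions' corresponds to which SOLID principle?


This describes the Dependency Inversion Principle (DIP)

Dependency Inversion Principle (DIP)


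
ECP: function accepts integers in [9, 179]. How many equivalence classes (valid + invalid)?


Valid range: [9, 179]
Class 1: x < 9 — invalid
Class 2: 9 ≤ x ≤ 179 — valid
Class 3: x > 179 — invalid
Total equivalence classes: 3

3 equivalence classes


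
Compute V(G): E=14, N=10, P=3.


Formula: V(G) = E - N + 2P
V(G) = 14 - 10 + 2*3
V(G) = 4 + 6
V(G) = 10

10


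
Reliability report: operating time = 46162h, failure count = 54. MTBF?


Formula: MTBF = Total operating time / Number of failures
MTBF = 46162 / 54
MTBF = 854.85 hours

854.85 hours


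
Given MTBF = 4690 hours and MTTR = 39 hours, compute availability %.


Availability = MTBF / (MTBF + MTTR)
Availability = 4690 / (4690 + 39)
Availability = 4690 / 4729
Availability = 99.1753%

99.1753%


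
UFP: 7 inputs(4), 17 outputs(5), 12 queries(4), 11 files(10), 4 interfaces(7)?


UFP = EI*4 + EO*5 + EQ*4 + ILF*10 + EIF*7
UFP = 7*4 + 17*5 + 12*4 + 11*10 + 4*7
UFP = 28 + 85 + 48 + 110 + 28
UFP = 299

299


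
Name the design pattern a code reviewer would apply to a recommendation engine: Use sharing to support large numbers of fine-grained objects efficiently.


This matches the Flyweight pattern

Flyweight


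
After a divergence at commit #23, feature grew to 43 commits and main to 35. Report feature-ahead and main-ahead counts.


Common ancestor: commit #23
feature commits after divergence: 43 - 23 = 20
main commits after divergence: 35 - 23 = 12
feature is 20 commits ahead of main
main is 12 commits ahead of feature

feature ahead: 20, main ahead: 12


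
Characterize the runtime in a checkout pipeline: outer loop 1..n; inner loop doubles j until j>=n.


Reasoning: linear outer times logarithmic inner
Complexity: O(n log n)

O(n log n)


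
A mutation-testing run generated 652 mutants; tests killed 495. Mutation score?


Mutation score = killed / total * 100
Mutation score = 495 / 652 * 100
Mutation score = 75.92%

75.92%


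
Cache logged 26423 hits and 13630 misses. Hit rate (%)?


Formula: hit rate = hits / (hits + misses) * 100
hit rate = 26423 / (26423 + 13630) * 100
hit rate = 26423 / 40053 * 100
hit rate = 65.97%

65.97%


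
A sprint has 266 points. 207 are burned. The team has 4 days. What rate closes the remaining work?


Formula: Required rate = Remaining points / Days left
Remaining = 266 - 207 = 59 points
Required rate = 59 / 4 = 14.75 points/day

14.75 points/day


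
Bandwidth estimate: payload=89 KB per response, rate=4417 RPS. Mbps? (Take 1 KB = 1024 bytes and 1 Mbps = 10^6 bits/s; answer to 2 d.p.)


Formula: Mbps = payload_bytes * RPS * 8 / 1e6
Payload per request = 89 KB = 89 * 1024 = 91136 bytes
Total bytes/sec = 91136 * 4417 = 402547712
Total bits/sec = 402547712 * 8 = 3220381696
Mbps = 3220381696 / 1e6 = 3220.38

3220.38 Mbps


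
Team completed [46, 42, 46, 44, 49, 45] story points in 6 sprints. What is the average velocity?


Formula: Avg velocity = Total points / Number of sprints
Points: [46, 42, 46, 44, 49, 45]
Sum = 46 + 42 + 46 + 44 + 49 + 45 = 272
Avg velocity = 272 / 6 = 45.33 points/sprint

45.33 points/sprint


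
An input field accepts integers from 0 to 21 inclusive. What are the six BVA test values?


Range: [0, 21]
Boundaries: just below min, min, min+1, max-1, max, just above max
Values: [-1, 0, 1, 20, 21, 22]

[-1, 0, 1, 20, 21, 22]


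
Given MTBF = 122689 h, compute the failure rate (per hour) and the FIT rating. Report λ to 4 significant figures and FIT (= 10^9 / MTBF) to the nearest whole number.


Formula: λ = 1 / MTBF; FIT = λ × 1e9 = 1e9 / MTBF
λ = 1 / 122689 ≈ 8.151e-06 failures/hour
FIT = 1e9 / 122689 ≈ 8151 failures per 1e9 hours (nearest whole number)

λ = 8.151e-06 /h, FIT = 8151


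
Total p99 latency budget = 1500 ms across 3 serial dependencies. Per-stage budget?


Formula: per_stage = total_budget / stages
per_stage = 1500 / 3
per_stage = 500.0 ms

500.0 ms


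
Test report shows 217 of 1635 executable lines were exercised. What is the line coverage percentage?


Coverage = covered / total * 100
Coverage = 217 / 1635 * 100
Coverage = 13.27%

13.27%


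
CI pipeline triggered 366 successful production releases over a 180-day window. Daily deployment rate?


Formula: deployments per day = releases / days
= 366 / 180
= 2.033 deploys/day
(equivalently, 14.23 deploys/week)

2.033 deploys/day


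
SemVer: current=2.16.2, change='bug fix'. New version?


Current: 2.16.2
Change category: 'bug fix' → patch bump
SemVer rule: patch bump → increment PATCH (MAJOR and MINOR unchanged)
New: 2.16.3

2.16.3


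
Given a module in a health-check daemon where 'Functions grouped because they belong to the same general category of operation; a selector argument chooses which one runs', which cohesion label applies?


Reasoning: Grouped by category of activity, not by data or sequence
Type: Logical cohesion

Logical cohesion


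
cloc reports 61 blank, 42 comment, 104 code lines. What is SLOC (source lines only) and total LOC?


Total LOC = blank + comment + code
Total LOC = 61 + 42 + 104 = 207
SLOC (source only) = code = 104

Total LOC: 207, SLOC: 104


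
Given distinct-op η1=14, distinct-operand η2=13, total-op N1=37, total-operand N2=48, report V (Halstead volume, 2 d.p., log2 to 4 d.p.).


Formula: V = N * log2(η), where N = N1 + N2 and η = η1 + η2
η = 14 + 13 = 27
N = 37 + 48 = 85
log2(27) ≈ 4.7549
V = 85 * 4.7549 = 404.17

404.17


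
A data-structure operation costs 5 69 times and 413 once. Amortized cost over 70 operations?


Formula: Amortized cost = Total cost / Operations
Total cost = (69 * 5) + (1 * 413)
Total cost = 345 + 413 = 758
Amortized = 758 / 70 = 10.8286

10.8286


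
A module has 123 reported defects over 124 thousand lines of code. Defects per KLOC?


Defect density = defects / KLOC
Defect density = 123 / 124
Defect density = 0.992 defects/KLOC

0.992 defects/KLOC


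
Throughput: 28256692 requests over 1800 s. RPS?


Formula: throughput = requests / seconds
throughput = 28256692 / 1800
throughput = 15698.16 requests/second

15698.16 requests/second


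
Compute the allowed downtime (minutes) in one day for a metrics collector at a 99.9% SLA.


Formula: allowed downtime = period * (100 - SLA) / 100
Period (day) = 1440 minutes
Unavailability fraction = (100 - 99.9) / 100
Allowed downtime = 1440 * (100 - 99.9) / 100
Allowed downtime = 1.44 minutes

1.44 minutes


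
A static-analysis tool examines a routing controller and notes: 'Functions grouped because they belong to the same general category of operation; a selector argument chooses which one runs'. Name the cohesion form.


Reasoning: Grouped by category of activity, not by data or sequence
Type: Logical cohesion

Logical cohesion


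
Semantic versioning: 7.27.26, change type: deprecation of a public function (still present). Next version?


Current: 7.27.26
Change category: 'deprecation of a public function (still present)' → minor bump
SemVer rule: minor bump → increment MINOR, reset PATCH to 0 (MAJOR unchanged)
New: 7.28.0

7.28.0


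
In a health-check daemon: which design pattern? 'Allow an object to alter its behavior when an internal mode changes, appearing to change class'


This matches the State pattern

State


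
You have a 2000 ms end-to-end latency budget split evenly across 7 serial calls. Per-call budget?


Formula: per_stage = total_budget / stages
per_stage = 2000 / 7
per_stage = 285.71 ms

285.71 ms


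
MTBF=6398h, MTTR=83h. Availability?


Availability = MTBF / (MTBF + MTTR)
Availability = 6398 / (6398 + 83)
Availability = 6398 / 6481
Availability = 98.7193%

98.7193%


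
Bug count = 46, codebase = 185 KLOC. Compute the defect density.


Defect density = defects / KLOC
Defect density = 46 / 185
Defect density = 0.249 defects/KLOC

0.249 defects/KLOC


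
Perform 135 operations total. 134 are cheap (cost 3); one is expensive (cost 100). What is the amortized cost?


Formula: Amortized cost = Total cost / Operations
Total cost = (134 * 3) + (1 * 100)
Total cost = 402 + 100 = 502
Amortized = 502 / 135 = 3.7185

3.7185


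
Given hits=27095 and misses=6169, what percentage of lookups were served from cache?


Formula: hit rate = hits / (hits + misses) * 100
hit rate = 27095 / (27095 + 6169) * 100
hit rate = 27095 / 33264 * 100
hit rate = 81.45%

81.45%


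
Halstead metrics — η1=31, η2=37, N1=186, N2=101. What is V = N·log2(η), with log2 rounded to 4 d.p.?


Formula: V = N * log2(η), where N = N1 + N2 and η = η1 + η2
η = 31 + 37 = 68
N = 186 + 101 = 287
log2(68) ≈ 6.0875
V = 287 * 6.0875 = 1747.11

1747.11


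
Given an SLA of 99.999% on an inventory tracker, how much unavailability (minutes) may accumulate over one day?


Formula: allowed downtime = period * (100 - SLA) / 100
Period (day) = 1440 minutes
Unavailability fraction = (100 - 99.999) / 100
Allowed downtime = 1440 * (100 - 99.999) / 100
Allowed downtime = 0.0144 minutes

0.0144 minutes


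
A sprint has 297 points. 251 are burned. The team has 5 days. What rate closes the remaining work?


Formula: Required rate = Remaining points / Days left
Remaining = 297 - 251 = 46 points
Required rate = 46 / 5 = 9.2 points/day

9.2 points/day


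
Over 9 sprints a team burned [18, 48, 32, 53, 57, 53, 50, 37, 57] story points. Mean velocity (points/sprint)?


Formula: Avg velocity = Total points / Number of sprints
Points: [18, 48, 32, 53, 57, 53, 50, 37, 57]
Sum = 18 + 48 + 32 + 53 + 57 + 53 + 50 + 37 + 57 = 405
Avg velocity = 405 / 9 = 45.0 points/sprint

45.0 points/sprint


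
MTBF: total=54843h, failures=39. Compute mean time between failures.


Formula: MTBF = Total operating time / Number of failures
MTBF = 54843 / 39
MTBF = 1406.23 hours

1406.23 hours


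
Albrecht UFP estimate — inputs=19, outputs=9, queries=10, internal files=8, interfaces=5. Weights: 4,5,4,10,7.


UFP = EI*4 + EO*5 + EQ*4 + ILF*10 + EIF*7
UFP = 19*4 + 9*5 + 10*4 + 8*10 + 5*7
UFP = 76 + 45 + 40 + 80 + 35
UFP = 276

276


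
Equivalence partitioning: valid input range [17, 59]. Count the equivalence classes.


Valid range: [17, 59]
Class 1: x < 17 — invalid
Class 2: 17 ≤ x ≤ 59 — valid
Class 3: x > 59 — invalid
Total equivalence classes: 3

3 equivalence classes


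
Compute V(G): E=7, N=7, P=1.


Formula: V(G) = E - N + 2P
V(G) = 7 - 7 + 2*1
V(G) = 0 + 2
V(G) = 2

2


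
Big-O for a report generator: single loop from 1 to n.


Reasoning: one pass through n items
Complexity: O(n)

O(n)


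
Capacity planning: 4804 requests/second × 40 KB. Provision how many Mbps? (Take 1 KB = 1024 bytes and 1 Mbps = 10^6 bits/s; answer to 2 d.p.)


Formula: Mbps = payload_bytes * RPS * 8 / 1e6
Payload per request = 40 KB = 40 * 1024 = 40960 bytes
Total bytes/sec = 40960 * 4804 = 196771840
Total bits/sec = 196771840 * 8 = 1574174720
Mbps = 1574174720 / 1e6 = 1574.17

1574.17 Mbps


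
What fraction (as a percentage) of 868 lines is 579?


Coverage = covered / total * 100
Coverage = 579 / 868 * 100
Coverage = 66.71%

66.71%


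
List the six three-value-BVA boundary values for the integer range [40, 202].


Range: [40, 202]
Boundaries: just below min, min, min+1, max-1, max, just above max
Values: [39, 40, 41, 201, 202, 203]

[39, 40, 41, 201, 202, 203]


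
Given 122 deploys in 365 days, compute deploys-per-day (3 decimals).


Formula: deployments per day = releases / days
= 122 / 365
= 0.334 deploys/day
(equivalently, 2.34 deploys/week)

0.334 deploys/day


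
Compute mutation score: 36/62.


Mutation score = killed / total * 100
Mutation score = 36 / 62 * 100
Mutation score = 58.06%

58.06%


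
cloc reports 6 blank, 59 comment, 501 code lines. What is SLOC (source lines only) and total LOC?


Total LOC = blank + comment + code
Total LOC = 6 + 59 + 501 = 566
SLOC (source only) = code = 501

Total LOC: 566, SLOC: 501


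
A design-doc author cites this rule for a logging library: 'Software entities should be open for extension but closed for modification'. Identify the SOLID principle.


This describes the Open/Closed Principle (OCP)

Open/Closed Principle (OCP)


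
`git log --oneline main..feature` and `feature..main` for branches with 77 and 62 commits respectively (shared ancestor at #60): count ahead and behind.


Common ancestor: commit #60
feature commits after divergence: 77 - 60 = 17
main commits after divergence: 62 - 60 = 2
feature is 17 commits ahead of main
main is 2 commits ahead of feature

feature ahead: 17, main ahead: 2


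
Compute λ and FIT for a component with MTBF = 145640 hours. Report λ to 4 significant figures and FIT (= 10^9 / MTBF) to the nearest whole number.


Formula: λ = 1 / MTBF; FIT = λ × 1e9 = 1e9 / MTBF
λ = 1 / 145640 ≈ 6.866e-06 failures/hour
FIT = 1e9 / 145640 ≈ 6866 failures per 1e9 hours (nearest whole number)

λ = 6.866e-06 /h, FIT = 6866


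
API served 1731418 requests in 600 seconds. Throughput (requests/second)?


Formula: throughput = requests / seconds
throughput = 1731418 / 600
throughput = 2885.7 requests/second

2885.7 requests/second


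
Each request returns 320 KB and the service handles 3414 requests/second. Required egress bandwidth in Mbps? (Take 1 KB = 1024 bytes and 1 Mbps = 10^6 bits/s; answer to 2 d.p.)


Formula: Mbps = payload_bytes * RPS * 8 / 1e6
Payload per request = 320 KB = 320 * 1024 = 327680 bytes
Total bytes/sec = 327680 * 3414 = 1118699520
Total bits/sec = 1118699520 * 8 = 8949596160
Mbps = 8949596160 / 1e6 = 8949.6

8949.6 Mbps


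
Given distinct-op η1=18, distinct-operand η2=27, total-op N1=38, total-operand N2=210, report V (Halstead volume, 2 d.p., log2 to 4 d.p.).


Formula: V = N * log2(η), where N = N1 + N2 and η = η1 + η2
η = 18 + 27 = 45
N = 38 + 210 = 248
log2(45) ≈ 5.4919
V = 248 * 5.4919 = 1361.99

1361.99


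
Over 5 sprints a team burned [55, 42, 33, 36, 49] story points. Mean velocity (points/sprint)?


Formula: Avg velocity = Total points / Number of sprints
Points: [55, 42, 33, 36, 49]
Sum = 55 + 42 + 33 + 36 + 49 = 215
Avg velocity = 215 / 5 = 43.0 points/sprint

43.0 points/sprint


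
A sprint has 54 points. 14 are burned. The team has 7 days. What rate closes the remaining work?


Formula: Required rate = Remaining points / Days left
Remaining = 54 - 14 = 40 points
Required rate = 40 / 7 = 5.71 points/day

5.71 points/day


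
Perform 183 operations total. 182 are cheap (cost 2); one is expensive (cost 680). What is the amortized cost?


Formula: Amortized cost = Total cost / Operations
Total cost = (182 * 2) + (1 * 680)
Total cost = 364 + 680 = 1044
Amortized = 1044 / 183 = 5.7049

5.7049


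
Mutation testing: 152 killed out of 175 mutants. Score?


Mutation score = killed / total * 100
Mutation score = 152 / 175 * 100
Mutation score = 86.86%

86.86%


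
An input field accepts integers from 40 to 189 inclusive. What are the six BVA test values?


Range: [40, 189]
Boundaries: just below min, min, min+1, max-1, max, just above max
Values: [39, 40, 41, 188, 189, 190]

[39, 40, 41, 188, 189, 190]


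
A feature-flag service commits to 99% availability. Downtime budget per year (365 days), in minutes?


Formula: allowed downtime = period * (100 - SLA) / 100
Period (year (365 days)) = 525600 minutes
Unavailability fraction = (100 - 99.0) / 100
Allowed downtime = 525600 * (100 - 99.0) / 100
Allowed downtime = 5256.0 minutes

5256.0 minutes


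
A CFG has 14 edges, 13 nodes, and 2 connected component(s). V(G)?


Formula: V(G) = E - N + 2P
V(G) = 14 - 13 + 2*2
V(G) = 1 + 4
V(G) = 5

5


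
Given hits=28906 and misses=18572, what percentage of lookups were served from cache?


Formula: hit rate = hits / (hits + misses) * 100
hit rate = 28906 / (28906 + 18572) * 100
hit rate = 28906 / 47478 * 100
hit rate = 60.88%

60.88%


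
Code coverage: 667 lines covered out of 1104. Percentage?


Coverage = covered / total * 100
Coverage = 667 / 1104 * 100
Coverage = 60.42%

60.42%


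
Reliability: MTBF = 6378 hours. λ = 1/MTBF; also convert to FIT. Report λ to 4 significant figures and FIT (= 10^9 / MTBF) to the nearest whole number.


Formula: λ = 1 / MTBF; FIT = λ × 1e9 = 1e9 / MTBF
λ = 1 / 6378 ≈ 1.568e-04 failures/hour
FIT = 1e9 / 6378 ≈ 156789 failures per 1e9 hours (nearest whole number)

λ = 1.568e-04 /h, FIT = 156789


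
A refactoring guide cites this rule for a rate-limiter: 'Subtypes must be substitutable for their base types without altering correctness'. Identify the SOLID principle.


This describes the Liskov Substitution Principle (LSP)

Liskov Substitution Principle (LSP)


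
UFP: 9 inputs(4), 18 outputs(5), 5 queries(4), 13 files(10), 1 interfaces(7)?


UFP = EI*4 + EO*5 + EQ*4 + ILF*10 + EIF*7
UFP = 9*4 + 18*5 + 5*4 + 13*10 + 1*7
UFP = 36 + 90 + 20 + 130 + 7
UFP = 283

283


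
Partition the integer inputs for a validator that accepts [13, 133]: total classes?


Valid range: [13, 133]
Class 1: x < 13 — invalid
Class 2: 13 ≤ x ≤ 133 — valid
Class 3: x > 133 — invalid
Total equivalence classes: 3

3 equivalence classes


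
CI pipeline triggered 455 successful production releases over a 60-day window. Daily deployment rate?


Formula: deployments per day = releases / days
= 455 / 60
= 7.583 deploys/day
(equivalently, 53.08 deploys/week)

7.583 deploys/day


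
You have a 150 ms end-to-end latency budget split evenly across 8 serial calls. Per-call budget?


Formula: per_stage = total_budget / stages
per_stage = 150 / 8
per_stage = 18.75 ms

18.75 ms


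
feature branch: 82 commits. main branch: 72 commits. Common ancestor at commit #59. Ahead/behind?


Common ancestor: commit #59
feature commits after divergence: 82 - 59 = 23
main commits after divergence: 72 - 59 = 13
feature is 23 commits ahead of main
main is 13 commits ahead of feature

feature ahead: 23, main ahead: 13


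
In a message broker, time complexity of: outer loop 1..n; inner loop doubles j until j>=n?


Reasoning: linear outer times logarithmic inner
Complexity: O(n log n)

O(n log n)


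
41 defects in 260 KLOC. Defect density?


Defect density = defects / KLOC
Defect density = 41 / 260
Defect density = 0.158 defects/KLOC

0.158 defects/KLOC


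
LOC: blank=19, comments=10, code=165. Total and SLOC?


Total LOC = blank + comment + code
Total LOC = 19 + 10 + 165 = 194
SLOC (source only) = code = 165

Total LOC: 194, SLOC: 165


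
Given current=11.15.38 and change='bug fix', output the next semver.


Current: 11.15.38
Change category: 'bug fix' → patch bump
SemVer rule: patch bump → increment PATCH (MAJOR and MINOR unchanged)
New: 11.15.39

11.15.39


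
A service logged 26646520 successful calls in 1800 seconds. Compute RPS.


Formula: throughput = requests / seconds
throughput = 26646520 / 1800
throughput = 14803.62 requests/second

14803.62 requests/second
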